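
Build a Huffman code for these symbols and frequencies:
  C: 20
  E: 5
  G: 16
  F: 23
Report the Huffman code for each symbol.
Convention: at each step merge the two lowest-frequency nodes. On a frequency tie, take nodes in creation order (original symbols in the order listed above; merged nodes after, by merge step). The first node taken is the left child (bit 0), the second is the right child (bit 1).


Huffman tree construction:
Step 1: Merge E(5) + G(16) = 21
Step 2: Merge C(20) + (E+G)(21) = 41
Step 3: Merge F(23) + (C+(E+G))(41) = 64
Read each symbol's code off the tree from the root (left child = 0, right child = 1).

Codes:
  C: 10 (length 2)
  E: 110 (length 3)
  G: 111 (length 3)
  F: 0 (length 1)
Average code length: 126/64 = 1.9688 bits/symbol


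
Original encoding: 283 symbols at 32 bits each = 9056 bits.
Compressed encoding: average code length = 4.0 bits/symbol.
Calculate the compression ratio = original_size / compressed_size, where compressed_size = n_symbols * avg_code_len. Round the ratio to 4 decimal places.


original_size = n_symbols * orig_bits = 283 * 32 = 9056 bits
compressed_size = n_symbols * avg_code_len = 283 * 4.0 = 1132.0 bits
ratio = original_size / compressed_size = 9056 / 1132.0 = 8.0

Compression ratio = 8.0


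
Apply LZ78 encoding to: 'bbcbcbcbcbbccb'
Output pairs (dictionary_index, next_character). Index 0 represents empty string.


LZ78 encoding steps:
Dictionary: {0: ''}
Step 1: w='' (idx 0), next='b' -> output (0, 'b'), add 'b' as idx 1
Step 2: w='b' (idx 1), next='c' -> output (1, 'c'), add 'bc' as idx 2
Step 3: w='bc' (idx 2), next='b' -> output (2, 'b'), add 'bcb' as idx 3
Step 4: w='' (idx 0), next='c' -> output (0, 'c'), add 'c' as idx 4
Step 5: w='bcb' (idx 3), next='b' -> output (3, 'b'), add 'bcbb' as idx 5
Step 6: w='c' (idx 4), next='c' -> output (4, 'c'), add 'cc' as idx 6
Step 7: w='b' (idx 1), end of input -> output (1, '')


Encoded: [(0, 'b'), (1, 'c'), (2, 'b'), (0, 'c'), (3, 'b'), (4, 'c'), (1, '')]


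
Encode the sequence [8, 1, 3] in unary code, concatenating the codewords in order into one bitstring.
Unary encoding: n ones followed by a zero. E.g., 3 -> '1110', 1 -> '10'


Encode each number as n ones followed by a terminating 0:
  8 -> 111111110 (9 bits)
  1 -> 10 (2 bits)
  3 -> 1110 (4 bits)
Total length = 9 + 2 + 4 = 15 bits.

Unary([8, 1, 3]) = 111111110101110 (15 bits)


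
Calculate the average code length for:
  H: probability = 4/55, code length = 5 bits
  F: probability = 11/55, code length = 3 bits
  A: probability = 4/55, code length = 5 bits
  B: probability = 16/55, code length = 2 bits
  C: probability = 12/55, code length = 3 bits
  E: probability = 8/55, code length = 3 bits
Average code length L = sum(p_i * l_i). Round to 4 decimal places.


Weighted contributions p_i * l_i:
  H: (4/55) * 5 = 20/55
  F: (11/55) * 3 = 33/55
  A: (4/55) * 5 = 20/55
  B: (16/55) * 2 = 32/55
  C: (12/55) * 3 = 36/55
  E: (8/55) * 3 = 24/55
Sum = (20 + 33 + 20 + 32 + 36 + 24)/55 = 165/55

L = 165/55 = 3.0000 bits/symbol


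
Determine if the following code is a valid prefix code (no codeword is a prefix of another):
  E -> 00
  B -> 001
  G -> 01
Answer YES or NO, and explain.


Checking each pair (does one codeword prefix another?):
  E='00' vs B='001': prefix -- VIOLATION

NO -- this is NOT a valid prefix code. E (00) is a prefix of B (001).


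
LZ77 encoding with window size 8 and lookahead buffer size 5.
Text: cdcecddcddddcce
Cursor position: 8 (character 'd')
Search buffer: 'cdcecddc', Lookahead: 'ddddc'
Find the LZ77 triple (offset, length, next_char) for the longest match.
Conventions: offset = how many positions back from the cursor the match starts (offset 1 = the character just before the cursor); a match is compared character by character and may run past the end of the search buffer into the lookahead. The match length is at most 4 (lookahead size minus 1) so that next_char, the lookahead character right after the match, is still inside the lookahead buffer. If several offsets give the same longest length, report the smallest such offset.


Try each offset into the search buffer:
  offset=1 (pos 7, char 'c'): match length 0
  offset=2 (pos 6, char 'd'): match length 1
  offset=3 (pos 5, char 'd'): match length 2
  offset=4 (pos 4, char 'c'): match length 0
  offset=5 (pos 3, char 'e'): match length 0
  offset=6 (pos 2, char 'c'): match length 0
  offset=7 (pos 1, char 'd'): match length 1
  offset=8 (pos 0, char 'c'): match length 0
Longest match has length 2 at offset 3.
next_char = character at position 8 + 2 = 10 -> 'd'

Best match: offset=3, length=2 (matching 'dd' starting at position 5)
LZ77 triple: (3, 2, 'd')


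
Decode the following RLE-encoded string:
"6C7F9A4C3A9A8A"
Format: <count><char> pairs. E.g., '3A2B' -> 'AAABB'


Expanding each <count><char> pair:
  6C -> 'CCCCCC'
  7F -> 'FFFFFFF'
  9A -> 'AAAAAAAAA'
  4C -> 'CCCC'
  3A -> 'AAA'
  9A -> 'AAAAAAAAA'
  8A -> 'AAAAAAAA'

Decoded = CCCCCCFFFFFFFAAAAAAAAACCCCAAAAAAAAAAAAAAAAAAAA


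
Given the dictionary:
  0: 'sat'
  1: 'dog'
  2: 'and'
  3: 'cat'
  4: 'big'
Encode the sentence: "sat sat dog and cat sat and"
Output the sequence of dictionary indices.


Look up each word in the dictionary:
  'sat' -> 0
  'sat' -> 0
  'dog' -> 1
  'and' -> 2
  'cat' -> 3
  'sat' -> 0
  'and' -> 2

Encoded: [0, 0, 1, 2, 3, 0, 2]


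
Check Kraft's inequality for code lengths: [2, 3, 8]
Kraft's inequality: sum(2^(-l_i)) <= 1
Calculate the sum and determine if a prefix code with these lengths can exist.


Sum = 2^(-2) + 2^(-3) + 2^(-8)
    = 0.25 + 0.125 + 0.00390625
    = 97/256 = 0.37890625
Since 0.37890625 <= 1, Kraft's inequality IS satisfied.
A prefix code with these lengths CAN exist.

Kraft sum = 0.37890625. Satisfied.


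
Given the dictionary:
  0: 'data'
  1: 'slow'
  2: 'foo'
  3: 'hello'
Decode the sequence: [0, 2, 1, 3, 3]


Look up each index in the dictionary:
  0 -> 'data'
  2 -> 'foo'
  1 -> 'slow'
  3 -> 'hello'
  3 -> 'hello'

Decoded: "data foo slow hello hello"


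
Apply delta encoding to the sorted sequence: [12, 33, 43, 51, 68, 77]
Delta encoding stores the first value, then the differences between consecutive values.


First value: 12
Deltas:
  33 - 12 = 21
  43 - 33 = 10
  51 - 43 = 8
  68 - 51 = 17
  77 - 68 = 9


Delta encoded: [12, 21, 10, 8, 17, 9]


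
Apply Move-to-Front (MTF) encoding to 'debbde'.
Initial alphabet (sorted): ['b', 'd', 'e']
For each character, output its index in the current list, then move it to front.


MTF encoding:
'd': index 1 in ['b', 'd', 'e'] -> ['d', 'b', 'e']
'e': index 2 in ['d', 'b', 'e'] -> ['e', 'd', 'b']
'b': index 2 in ['e', 'd', 'b'] -> ['b', 'e', 'd']
'b': index 0 in ['b', 'e', 'd'] -> ['b', 'e', 'd']
'd': index 2 in ['b', 'e', 'd'] -> ['d', 'b', 'e']
'e': index 2 in ['d', 'b', 'e'] -> ['e', 'd', 'b']


Output: [1, 2, 2, 0, 2, 2]


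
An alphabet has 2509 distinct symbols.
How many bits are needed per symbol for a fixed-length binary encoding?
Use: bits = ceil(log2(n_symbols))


log2(2509) = 11.2929
Bracket: 2^11 = 2048 < 2509 <= 2^12 = 4096
So ceil(log2(2509)) = 12

bits = ceil(log2(2509)) = ceil(11.2929) = 12 bits


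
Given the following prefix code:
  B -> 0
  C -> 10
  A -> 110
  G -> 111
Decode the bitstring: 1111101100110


Decoding step by step:
Bits 111 -> G
Bits 110 -> A
Bits 110 -> A
Bits 0 -> B
Bits 110 -> A


Decoded message: GAABA


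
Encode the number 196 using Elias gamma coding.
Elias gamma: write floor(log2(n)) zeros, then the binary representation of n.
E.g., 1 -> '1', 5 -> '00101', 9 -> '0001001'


num_bits = floor(log2(196)) + 1 = 8
leading_zeros = num_bits - 1 = 7
binary(196) = 11000100

Elias gamma(196) = '0000000' + '11000100' = 000000011000100 (15 bits)


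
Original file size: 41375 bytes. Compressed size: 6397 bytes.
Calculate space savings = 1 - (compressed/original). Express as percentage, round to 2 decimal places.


ratio = compressed/original = 6397/41375 = 0.15461
savings = 1 - ratio = 1 - 0.15461 = 0.84539
as a percentage: 0.84539 * 100 = 84.54%

Space savings = 1 - 6397/41375 = 84.54%


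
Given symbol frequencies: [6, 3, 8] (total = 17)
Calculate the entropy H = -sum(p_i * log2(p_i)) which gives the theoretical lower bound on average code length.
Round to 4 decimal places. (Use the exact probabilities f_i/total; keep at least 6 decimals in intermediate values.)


Per-symbol terms -p_i * log2(p_i) with p_i = f_i/17:
  p = 6/17 = 0.352941: log2(p) = -1.502500, -p*log2(p) = 0.530294
  p = 3/17 = 0.176471: log2(p) = -2.502500, -p*log2(p) = 0.441618
  p = 8/17 = 0.470588: log2(p) = -1.087463, -p*log2(p) = 0.511747
H = 0.530294 + 0.441618 + 0.511747 = 1.483659

H = 1.4837 bits/symbol


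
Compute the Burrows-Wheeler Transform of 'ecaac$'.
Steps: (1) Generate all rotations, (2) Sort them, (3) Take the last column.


Rotations (sorted):
  0: $ecaac -> last char: c
  1: aac$ec -> last char: c
  2: ac$eca -> last char: a
  3: c$ecaa -> last char: a
  4: caac$e -> last char: e
  5: ecaac$ -> last char: $


BWT = ccaae$


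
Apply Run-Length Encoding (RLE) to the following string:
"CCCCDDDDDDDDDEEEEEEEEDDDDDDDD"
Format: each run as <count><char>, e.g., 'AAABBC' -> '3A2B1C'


Scanning runs left to right:
  i=0: run of 'C' x 4 -> '4C'
  i=4: run of 'D' x 9 -> '9D'
  i=13: run of 'E' x 8 -> '8E'
  i=21: run of 'D' x 8 -> '8D'

RLE = 4C9D8E8D


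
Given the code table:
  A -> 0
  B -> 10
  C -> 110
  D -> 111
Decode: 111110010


Decoding:
111 -> D
110 -> C
0 -> A
10 -> B


Result: DCAB


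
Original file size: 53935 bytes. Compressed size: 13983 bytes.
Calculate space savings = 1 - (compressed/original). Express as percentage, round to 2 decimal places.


ratio = compressed/original = 13983/53935 = 0.259257
savings = 1 - ratio = 1 - 0.259257 = 0.740743
as a percentage: 0.740743 * 100 = 74.07%

Space savings = 1 - 13983/53935 = 74.07%


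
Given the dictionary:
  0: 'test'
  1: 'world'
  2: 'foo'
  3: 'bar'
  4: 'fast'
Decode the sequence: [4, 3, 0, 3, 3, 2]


Look up each index in the dictionary:
  4 -> 'fast'
  3 -> 'bar'
  0 -> 'test'
  3 -> 'bar'
  3 -> 'bar'
  2 -> 'foo'

Decoded: "fast bar test bar bar foo"


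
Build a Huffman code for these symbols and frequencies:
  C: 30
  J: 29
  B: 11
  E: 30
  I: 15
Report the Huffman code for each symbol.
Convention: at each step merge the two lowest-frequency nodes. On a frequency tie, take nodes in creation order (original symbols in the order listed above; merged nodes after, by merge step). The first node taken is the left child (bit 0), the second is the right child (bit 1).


Huffman tree construction:
Step 1: Merge B(11) + I(15) = 26
Step 2: Merge (B+I)(26) + J(29) = 55
Step 3: Merge C(30) + E(30) = 60
Step 4: Merge ((B+I)+J)(55) + (C+E)(60) = 115
Read each symbol's code off the tree from the root (left child = 0, right child = 1).

Codes:
  C: 10 (length 2)
  J: 01 (length 2)
  B: 000 (length 3)
  E: 11 (length 2)
  I: 001 (length 3)
Average code length: 256/115 = 2.2261 bits/symbol


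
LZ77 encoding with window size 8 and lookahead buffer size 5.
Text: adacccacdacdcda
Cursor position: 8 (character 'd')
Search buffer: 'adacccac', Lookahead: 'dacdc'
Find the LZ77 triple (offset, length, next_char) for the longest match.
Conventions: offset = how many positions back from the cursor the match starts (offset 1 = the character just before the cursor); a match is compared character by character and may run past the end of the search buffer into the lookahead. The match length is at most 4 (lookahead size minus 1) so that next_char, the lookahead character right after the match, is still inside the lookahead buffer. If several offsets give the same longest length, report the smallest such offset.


Try each offset into the search buffer:
  offset=1 (pos 7, char 'c'): match length 0
  offset=2 (pos 6, char 'a'): match length 0
  offset=3 (pos 5, char 'c'): match length 0
  offset=4 (pos 4, char 'c'): match length 0
  offset=5 (pos 3, char 'c'): match length 0
  offset=6 (pos 2, char 'a'): match length 0
  offset=7 (pos 1, char 'd'): match length 3
  offset=8 (pos 0, char 'a'): match length 0
Longest match has length 3 at offset 7.
next_char = character at position 8 + 3 = 11 -> 'd'

Best match: offset=7, length=3 (matching 'dac' starting at position 1)
LZ77 triple: (7, 3, 'd')


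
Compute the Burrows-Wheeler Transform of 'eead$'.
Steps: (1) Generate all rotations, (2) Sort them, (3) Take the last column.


Rotations (sorted):
  0: $eead -> last char: d
  1: ad$ee -> last char: e
  2: d$eea -> last char: a
  3: ead$e -> last char: e
  4: eead$ -> last char: $


BWT = deae$


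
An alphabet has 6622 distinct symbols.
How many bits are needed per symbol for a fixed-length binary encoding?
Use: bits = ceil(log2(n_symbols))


log2(6622) = 12.6931
Bracket: 2^12 = 4096 < 6622 <= 2^13 = 8192
So ceil(log2(6622)) = 13

bits = ceil(log2(6622)) = ceil(12.6931) = 13 bits


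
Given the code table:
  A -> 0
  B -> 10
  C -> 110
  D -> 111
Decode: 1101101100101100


Decoding:
110 -> C
110 -> C
110 -> C
0 -> A
10 -> B
110 -> C
0 -> A


Result: CCCABCA


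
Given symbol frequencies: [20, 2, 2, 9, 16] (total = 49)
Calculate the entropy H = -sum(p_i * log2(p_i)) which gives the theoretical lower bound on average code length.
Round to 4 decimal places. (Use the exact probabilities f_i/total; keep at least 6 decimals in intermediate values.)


Per-symbol terms -p_i * log2(p_i) with p_i = f_i/49:
  p = 20/49 = 0.408163: log2(p) = -1.292782, -p*log2(p) = 0.527666
  p = 2/49 = 0.040816: log2(p) = -4.614710, -p*log2(p) = 0.188356
  p = 2/49 = 0.040816: log2(p) = -4.614710, -p*log2(p) = 0.188356
  p = 9/49 = 0.183673: log2(p) = -2.444785, -p*log2(p) = 0.449042
  p = 16/49 = 0.326531: log2(p) = -1.614710, -p*log2(p) = 0.527252
H = 0.527666 + 0.188356 + 0.188356 + 0.449042 + 0.527252 = 1.880672

H = 1.8807 bits/symbol


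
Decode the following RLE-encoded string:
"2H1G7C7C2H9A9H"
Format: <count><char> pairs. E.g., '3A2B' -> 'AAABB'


Expanding each <count><char> pair:
  2H -> 'HH'
  1G -> 'G'
  7C -> 'CCCCCCC'
  7C -> 'CCCCCCC'
  2H -> 'HH'
  9A -> 'AAAAAAAAA'
  9H -> 'HHHHHHHHH'

Decoded = HHGCCCCCCCCCCCCCCHHAAAAAAAAAHHHHHHHHH


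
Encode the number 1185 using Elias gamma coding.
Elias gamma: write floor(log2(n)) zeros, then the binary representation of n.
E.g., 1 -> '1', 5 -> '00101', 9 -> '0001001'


num_bits = floor(log2(1185)) + 1 = 11
leading_zeros = num_bits - 1 = 10
binary(1185) = 10010100001

Elias gamma(1185) = '0000000000' + '10010100001' = 000000000010010100001 (21 bits)


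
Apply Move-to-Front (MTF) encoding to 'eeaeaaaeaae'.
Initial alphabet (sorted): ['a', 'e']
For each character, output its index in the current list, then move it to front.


MTF encoding:
'e': index 1 in ['a', 'e'] -> ['e', 'a']
'e': index 0 in ['e', 'a'] -> ['e', 'a']
'a': index 1 in ['e', 'a'] -> ['a', 'e']
'e': index 1 in ['a', 'e'] -> ['e', 'a']
'a': index 1 in ['e', 'a'] -> ['a', 'e']
'a': index 0 in ['a', 'e'] -> ['a', 'e']
'a': index 0 in ['a', 'e'] -> ['a', 'e']
'e': index 1 in ['a', 'e'] -> ['e', 'a']
'a': index 1 in ['e', 'a'] -> ['a', 'e']
'a': index 0 in ['a', 'e'] -> ['a', 'e']
'e': index 1 in ['a', 'e'] -> ['e', 'a']


Output: [1, 0, 1, 1, 1, 0, 0, 1, 1, 0, 1]


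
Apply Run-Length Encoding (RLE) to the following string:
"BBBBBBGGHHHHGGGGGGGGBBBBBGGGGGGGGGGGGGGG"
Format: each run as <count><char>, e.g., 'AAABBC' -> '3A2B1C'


Scanning runs left to right:
  i=0: run of 'B' x 6 -> '6B'
  i=6: run of 'G' x 2 -> '2G'
  i=8: run of 'H' x 4 -> '4H'
  i=12: run of 'G' x 8 -> '8G'
  i=20: run of 'B' x 5 -> '5B'
  i=25: run of 'G' x 15 -> '15G'

RLE = 6B2G4H8G5B15G


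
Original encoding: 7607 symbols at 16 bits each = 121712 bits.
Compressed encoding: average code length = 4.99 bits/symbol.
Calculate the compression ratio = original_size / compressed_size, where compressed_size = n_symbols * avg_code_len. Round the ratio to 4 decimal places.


original_size = n_symbols * orig_bits = 7607 * 16 = 121712 bits
compressed_size = n_symbols * avg_code_len = 7607 * 4.99 = 37958.93 bits
ratio = original_size / compressed_size = 121712 / 37958.93 = 3.2064

Compression ratio = 3.2064


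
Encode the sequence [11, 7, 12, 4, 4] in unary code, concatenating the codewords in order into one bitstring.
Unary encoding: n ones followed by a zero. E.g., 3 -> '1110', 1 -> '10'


Encode each number as n ones followed by a terminating 0:
  11 -> 111111111110 (12 bits)
  7 -> 11111110 (8 bits)
  12 -> 1111111111110 (13 bits)
  4 -> 11110 (5 bits)
  4 -> 11110 (5 bits)
Total length = 12 + 8 + 13 + 5 + 5 = 43 bits.

Unary([11, 7, 12, 4, 4]) = 1111111111101111111011111111111101111011110 (43 bits)


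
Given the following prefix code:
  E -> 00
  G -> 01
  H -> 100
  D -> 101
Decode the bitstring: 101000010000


Decoding step by step:
Bits 101 -> D
Bits 00 -> E
Bits 00 -> E
Bits 100 -> H
Bits 00 -> E


Decoded message: DEEHE


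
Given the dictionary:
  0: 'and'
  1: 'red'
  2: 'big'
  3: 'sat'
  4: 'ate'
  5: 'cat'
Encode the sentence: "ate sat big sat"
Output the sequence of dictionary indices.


Look up each word in the dictionary:
  'ate' -> 4
  'sat' -> 3
  'big' -> 2
  'sat' -> 3

Encoded: [4, 3, 2, 3]


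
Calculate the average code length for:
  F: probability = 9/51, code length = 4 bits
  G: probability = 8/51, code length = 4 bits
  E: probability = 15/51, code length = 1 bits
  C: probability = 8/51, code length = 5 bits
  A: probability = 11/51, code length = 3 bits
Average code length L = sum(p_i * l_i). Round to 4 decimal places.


Weighted contributions p_i * l_i:
  F: (9/51) * 4 = 36/51
  G: (8/51) * 4 = 32/51
  E: (15/51) * 1 = 15/51
  C: (8/51) * 5 = 40/51
  A: (11/51) * 3 = 33/51
Sum = (36 + 32 + 15 + 40 + 33)/51 = 156/51

L = 156/51 = 3.0588 bits/symbol


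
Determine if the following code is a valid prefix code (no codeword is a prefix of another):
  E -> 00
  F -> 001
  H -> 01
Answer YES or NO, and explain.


Checking each pair (does one codeword prefix another?):
  E='00' vs F='001': prefix -- VIOLATION

NO -- this is NOT a valid prefix code. E (00) is a prefix of F (001).


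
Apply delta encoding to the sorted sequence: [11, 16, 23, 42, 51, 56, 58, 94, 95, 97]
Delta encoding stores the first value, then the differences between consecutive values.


First value: 11
Deltas:
  16 - 11 = 5
  23 - 16 = 7
  42 - 23 = 19
  51 - 42 = 9
  56 - 51 = 5
  58 - 56 = 2
  94 - 58 = 36
  95 - 94 = 1
  97 - 95 = 2


Delta encoded: [11, 5, 7, 19, 9, 5, 2, 36, 1, 2]


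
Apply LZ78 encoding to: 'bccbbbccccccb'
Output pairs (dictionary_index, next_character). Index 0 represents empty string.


LZ78 encoding steps:
Dictionary: {0: ''}
Step 1: w='' (idx 0), next='b' -> output (0, 'b'), add 'b' as idx 1
Step 2: w='' (idx 0), next='c' -> output (0, 'c'), add 'c' as idx 2
Step 3: w='c' (idx 2), next='b' -> output (2, 'b'), add 'cb' as idx 3
Step 4: w='b' (idx 1), next='b' -> output (1, 'b'), add 'bb' as idx 4
Step 5: w='c' (idx 2), next='c' -> output (2, 'c'), add 'cc' as idx 5
Step 6: w='cc' (idx 5), next='c' -> output (5, 'c'), add 'ccc' as idx 6
Step 7: w='cb' (idx 3), end of input -> output (3, '')


Encoded: [(0, 'b'), (0, 'c'), (2, 'b'), (1, 'b'), (2, 'c'), (5, 'c'), (3, '')]


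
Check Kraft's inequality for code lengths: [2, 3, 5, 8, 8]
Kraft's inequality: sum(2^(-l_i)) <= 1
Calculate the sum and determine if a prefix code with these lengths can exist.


Sum = 2^(-2) + 2^(-3) + 2^(-5) + 2^(-8) + 2^(-8)
    = 0.25 + 0.125 + 0.03125 + 0.00390625 + 0.00390625
    = 106/256 = 0.4140625
Since 0.4140625 <= 1, Kraft's inequality IS satisfied.
A prefix code with these lengths CAN exist.

Kraft sum = 0.4140625. Satisfied.


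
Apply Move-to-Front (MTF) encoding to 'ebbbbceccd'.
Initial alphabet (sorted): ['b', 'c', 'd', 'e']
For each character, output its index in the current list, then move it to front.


MTF encoding:
'e': index 3 in ['b', 'c', 'd', 'e'] -> ['e', 'b', 'c', 'd']
'b': index 1 in ['e', 'b', 'c', 'd'] -> ['b', 'e', 'c', 'd']
'b': index 0 in ['b', 'e', 'c', 'd'] -> ['b', 'e', 'c', 'd']
'b': index 0 in ['b', 'e', 'c', 'd'] -> ['b', 'e', 'c', 'd']
'b': index 0 in ['b', 'e', 'c', 'd'] -> ['b', 'e', 'c', 'd']
'c': index 2 in ['b', 'e', 'c', 'd'] -> ['c', 'b', 'e', 'd']
'e': index 2 in ['c', 'b', 'e', 'd'] -> ['e', 'c', 'b', 'd']
'c': index 1 in ['e', 'c', 'b', 'd'] -> ['c', 'e', 'b', 'd']
'c': index 0 in ['c', 'e', 'b', 'd'] -> ['c', 'e', 'b', 'd']
'd': index 3 in ['c', 'e', 'b', 'd'] -> ['d', 'c', 'e', 'b']


Output: [3, 1, 0, 0, 0, 2, 2, 1, 0, 3]


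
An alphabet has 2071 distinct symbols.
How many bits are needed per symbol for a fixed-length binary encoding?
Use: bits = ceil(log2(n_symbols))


log2(2071) = 11.0161
Bracket: 2^11 = 2048 < 2071 <= 2^12 = 4096
So ceil(log2(2071)) = 12

bits = ceil(log2(2071)) = ceil(11.0161) = 12 bits


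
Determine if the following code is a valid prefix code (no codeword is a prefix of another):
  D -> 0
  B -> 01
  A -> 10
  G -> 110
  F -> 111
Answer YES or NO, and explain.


Checking each pair (does one codeword prefix another?):
  D='0' vs B='01': prefix -- VIOLATION

NO -- this is NOT a valid prefix code. D (0) is a prefix of B (01).


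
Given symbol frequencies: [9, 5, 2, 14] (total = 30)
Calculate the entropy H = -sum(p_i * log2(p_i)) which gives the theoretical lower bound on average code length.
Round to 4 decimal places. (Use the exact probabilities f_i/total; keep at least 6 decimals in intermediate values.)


Per-symbol terms -p_i * log2(p_i) with p_i = f_i/30:
  p = 9/30 = 0.300000: log2(p) = -1.736966, -p*log2(p) = 0.521090
  p = 5/30 = 0.166667: log2(p) = -2.584963, -p*log2(p) = 0.430827
  p = 2/30 = 0.066667: log2(p) = -3.906891, -p*log2(p) = 0.260459
  p = 14/30 = 0.466667: log2(p) = -1.099536, -p*log2(p) = 0.513117
H = 0.521090 + 0.430827 + 0.260459 + 0.513117 = 1.725493

H = 1.7255 bits/symbol


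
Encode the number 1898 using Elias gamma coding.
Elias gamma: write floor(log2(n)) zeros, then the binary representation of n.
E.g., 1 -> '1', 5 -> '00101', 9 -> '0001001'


num_bits = floor(log2(1898)) + 1 = 11
leading_zeros = num_bits - 1 = 10
binary(1898) = 11101101010

Elias gamma(1898) = '0000000000' + '11101101010' = 000000000011101101010 (21 bits)


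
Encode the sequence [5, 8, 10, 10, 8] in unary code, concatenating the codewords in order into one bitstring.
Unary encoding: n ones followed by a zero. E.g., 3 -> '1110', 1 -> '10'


Encode each number as n ones followed by a terminating 0:
  5 -> 111110 (6 bits)
  8 -> 111111110 (9 bits)
  10 -> 11111111110 (11 bits)
  10 -> 11111111110 (11 bits)
  8 -> 111111110 (9 bits)
Total length = 6 + 9 + 11 + 11 + 9 = 46 bits.

Unary([5, 8, 10, 10, 8]) = 1111101111111101111111111011111111110111111110 (46 bits)


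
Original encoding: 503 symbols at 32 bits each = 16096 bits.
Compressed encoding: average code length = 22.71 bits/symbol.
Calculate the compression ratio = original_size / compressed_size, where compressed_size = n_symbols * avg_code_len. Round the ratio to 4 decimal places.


original_size = n_symbols * orig_bits = 503 * 32 = 16096 bits
compressed_size = n_symbols * avg_code_len = 503 * 22.71 = 11423.13 bits
ratio = original_size / compressed_size = 16096 / 11423.13 = 1.4091

Compression ratio = 1.4091


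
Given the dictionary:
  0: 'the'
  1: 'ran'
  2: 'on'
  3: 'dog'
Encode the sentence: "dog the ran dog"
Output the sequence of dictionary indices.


Look up each word in the dictionary:
  'dog' -> 3
  'the' -> 0
  'ran' -> 1
  'dog' -> 3

Encoded: [3, 0, 1, 3]


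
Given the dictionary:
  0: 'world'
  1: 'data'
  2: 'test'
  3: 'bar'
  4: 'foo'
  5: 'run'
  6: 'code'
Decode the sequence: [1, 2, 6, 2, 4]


Look up each index in the dictionary:
  1 -> 'data'
  2 -> 'test'
  6 -> 'code'
  2 -> 'test'
  4 -> 'foo'

Decoded: "data test code test foo"


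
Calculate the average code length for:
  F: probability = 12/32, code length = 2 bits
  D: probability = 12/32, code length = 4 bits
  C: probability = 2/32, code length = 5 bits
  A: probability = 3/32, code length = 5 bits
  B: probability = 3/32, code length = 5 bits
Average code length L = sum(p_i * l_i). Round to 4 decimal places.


Weighted contributions p_i * l_i:
  F: (12/32) * 2 = 24/32
  D: (12/32) * 4 = 48/32
  C: (2/32) * 5 = 10/32
  A: (3/32) * 5 = 15/32
  B: (3/32) * 5 = 15/32
Sum = (24 + 48 + 10 + 15 + 15)/32 = 112/32

L = 112/32 = 3.5000 bits/symbol


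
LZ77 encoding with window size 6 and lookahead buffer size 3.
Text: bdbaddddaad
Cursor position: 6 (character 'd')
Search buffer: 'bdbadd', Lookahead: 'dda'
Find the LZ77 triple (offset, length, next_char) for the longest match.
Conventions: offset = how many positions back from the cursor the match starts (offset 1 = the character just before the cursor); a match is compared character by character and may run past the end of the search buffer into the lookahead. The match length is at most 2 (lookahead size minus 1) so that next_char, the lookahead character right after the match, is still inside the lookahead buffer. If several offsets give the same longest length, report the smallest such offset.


Try each offset into the search buffer:
  offset=1 (pos 5, char 'd'): match length 2
  offset=2 (pos 4, char 'd'): match length 2
  offset=3 (pos 3, char 'a'): match length 0
  offset=4 (pos 2, char 'b'): match length 0
  offset=5 (pos 1, char 'd'): match length 1
  offset=6 (pos 0, char 'b'): match length 0
Longest match has length 2, found at offsets 1, 2; take the smallest, offset 1.
next_char = character at position 6 + 2 = 8 -> 'a'

Best match: offset=1, length=2 (matching 'dd' starting at position 5)
LZ77 triple: (1, 2, 'a')


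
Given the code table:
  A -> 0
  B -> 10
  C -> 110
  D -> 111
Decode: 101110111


Decoding:
10 -> B
111 -> D
0 -> A
111 -> D


Result: BDAD


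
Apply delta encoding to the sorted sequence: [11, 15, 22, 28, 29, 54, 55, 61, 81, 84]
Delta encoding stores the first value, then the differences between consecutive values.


First value: 11
Deltas:
  15 - 11 = 4
  22 - 15 = 7
  28 - 22 = 6
  29 - 28 = 1
  54 - 29 = 25
  55 - 54 = 1
  61 - 55 = 6
  81 - 61 = 20
  84 - 81 = 3


Delta encoded: [11, 4, 7, 6, 1, 25, 1, 6, 20, 3]


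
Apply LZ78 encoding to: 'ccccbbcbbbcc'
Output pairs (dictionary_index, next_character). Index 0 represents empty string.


LZ78 encoding steps:
Dictionary: {0: ''}
Step 1: w='' (idx 0), next='c' -> output (0, 'c'), add 'c' as idx 1
Step 2: w='c' (idx 1), next='c' -> output (1, 'c'), add 'cc' as idx 2
Step 3: w='c' (idx 1), next='b' -> output (1, 'b'), add 'cb' as idx 3
Step 4: w='' (idx 0), next='b' -> output (0, 'b'), add 'b' as idx 4
Step 5: w='cb' (idx 3), next='b' -> output (3, 'b'), add 'cbb' as idx 5
Step 6: w='b' (idx 4), next='c' -> output (4, 'c'), add 'bc' as idx 6
Step 7: w='c' (idx 1), end of input -> output (1, '')


Encoded: [(0, 'c'), (1, 'c'), (1, 'b'), (0, 'b'), (3, 'b'), (4, 'c'), (1, '')]


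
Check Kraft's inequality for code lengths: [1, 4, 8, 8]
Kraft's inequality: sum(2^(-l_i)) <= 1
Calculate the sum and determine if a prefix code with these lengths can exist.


Sum = 2^(-1) + 2^(-4) + 2^(-8) + 2^(-8)
    = 0.5 + 0.0625 + 0.00390625 + 0.00390625
    = 146/256 = 0.5703125
Since 0.5703125 <= 1, Kraft's inequality IS satisfied.
A prefix code with these lengths CAN exist.

Kraft sum = 0.5703125. Satisfied.


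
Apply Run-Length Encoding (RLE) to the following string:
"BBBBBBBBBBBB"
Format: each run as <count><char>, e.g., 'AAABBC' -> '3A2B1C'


Scanning runs left to right:
  i=0: run of 'B' x 12 -> '12B'

RLE = 12B


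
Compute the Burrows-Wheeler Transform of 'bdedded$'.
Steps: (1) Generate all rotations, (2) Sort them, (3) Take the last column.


Rotations (sorted):
  0: $bdedded -> last char: d
  1: bdedded$ -> last char: $
  2: d$bdedde -> last char: e
  3: dded$bde -> last char: e
  4: ded$bded -> last char: d
  5: dedded$b -> last char: b
  6: ed$bdedd -> last char: d
  7: edded$bd -> last char: d


BWT = d$eedbdd


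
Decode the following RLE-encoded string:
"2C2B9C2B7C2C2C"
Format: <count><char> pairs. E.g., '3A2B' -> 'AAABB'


Expanding each <count><char> pair:
  2C -> 'CC'
  2B -> 'BB'
  9C -> 'CCCCCCCCC'
  2B -> 'BB'
  7C -> 'CCCCCCC'
  2C -> 'CC'
  2C -> 'CC'

Decoded = CCBBCCCCCCCCCBBCCCCCCCCCCC


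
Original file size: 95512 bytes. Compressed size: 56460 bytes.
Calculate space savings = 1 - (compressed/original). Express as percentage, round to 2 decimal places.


ratio = compressed/original = 56460/95512 = 0.59113
savings = 1 - ratio = 1 - 0.59113 = 0.40887
as a percentage: 0.40887 * 100 = 40.89%

Space savings = 1 - 56460/95512 = 40.89%


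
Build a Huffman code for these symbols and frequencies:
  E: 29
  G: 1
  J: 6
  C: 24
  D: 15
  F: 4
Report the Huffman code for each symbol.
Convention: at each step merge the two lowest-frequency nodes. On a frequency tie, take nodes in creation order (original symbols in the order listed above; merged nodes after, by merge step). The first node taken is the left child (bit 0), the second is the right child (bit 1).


Huffman tree construction:
Step 1: Merge G(1) + F(4) = 5
Step 2: Merge (G+F)(5) + J(6) = 11
Step 3: Merge ((G+F)+J)(11) + D(15) = 26
Step 4: Merge C(24) + (((G+F)+J)+D)(26) = 50
Step 5: Merge E(29) + (C+(((G+F)+J)+D))(50) = 79
Read each symbol's code off the tree from the root (left child = 0, right child = 1).

Codes:
  E: 0 (length 1)
  G: 11000 (length 5)
  J: 1101 (length 4)
  C: 10 (length 2)
  D: 111 (length 3)
  F: 11001 (length 5)
Average code length: 171/79 = 2.1646 bits/symbol


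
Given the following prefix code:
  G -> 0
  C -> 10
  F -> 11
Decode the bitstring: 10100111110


Decoding step by step:
Bits 10 -> C
Bits 10 -> C
Bits 0 -> G
Bits 11 -> F
Bits 11 -> F
Bits 10 -> C


Decoded message: CCGFFC


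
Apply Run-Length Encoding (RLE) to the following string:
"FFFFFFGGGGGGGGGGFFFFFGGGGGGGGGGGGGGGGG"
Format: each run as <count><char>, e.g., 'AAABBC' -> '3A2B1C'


Scanning runs left to right:
  i=0: run of 'F' x 6 -> '6F'
  i=6: run of 'G' x 10 -> '10G'
  i=16: run of 'F' x 5 -> '5F'
  i=21: run of 'G' x 17 -> '17G'

RLE = 6F10G5F17G


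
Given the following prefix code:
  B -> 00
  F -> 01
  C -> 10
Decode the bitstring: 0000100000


Decoding step by step:
Bits 00 -> B
Bits 00 -> B
Bits 10 -> C
Bits 00 -> B
Bits 00 -> B


Decoded message: BBCBB


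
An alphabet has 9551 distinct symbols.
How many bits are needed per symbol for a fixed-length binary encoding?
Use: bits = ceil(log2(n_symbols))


log2(9551) = 13.2214
Bracket: 2^13 = 8192 < 9551 <= 2^14 = 16384
So ceil(log2(9551)) = 14

bits = ceil(log2(9551)) = ceil(13.2214) = 14 bits


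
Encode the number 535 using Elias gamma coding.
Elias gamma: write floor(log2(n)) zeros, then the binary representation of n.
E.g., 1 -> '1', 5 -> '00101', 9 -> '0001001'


num_bits = floor(log2(535)) + 1 = 10
leading_zeros = num_bits - 1 = 9
binary(535) = 1000010111

Elias gamma(535) = '000000000' + '1000010111' = 0000000001000010111 (19 bits)


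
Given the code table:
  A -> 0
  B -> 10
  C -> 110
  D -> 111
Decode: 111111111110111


Decoding:
111 -> D
111 -> D
111 -> D
110 -> C
111 -> D


Result: DDDCD


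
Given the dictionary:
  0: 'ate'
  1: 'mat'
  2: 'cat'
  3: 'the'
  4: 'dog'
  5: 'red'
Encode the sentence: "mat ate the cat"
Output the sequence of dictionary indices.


Look up each word in the dictionary:
  'mat' -> 1
  'ate' -> 0
  'the' -> 3
  'cat' -> 2

Encoded: [1, 0, 3, 2]


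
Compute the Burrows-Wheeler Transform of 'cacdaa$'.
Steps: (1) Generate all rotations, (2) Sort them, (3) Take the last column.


Rotations (sorted):
  0: $cacdaa -> last char: a
  1: a$cacda -> last char: a
  2: aa$cacd -> last char: d
  3: acdaa$c -> last char: c
  4: cacdaa$ -> last char: $
  5: cdaa$ca -> last char: a
  6: daa$cac -> last char: c


BWT = aadc$ac


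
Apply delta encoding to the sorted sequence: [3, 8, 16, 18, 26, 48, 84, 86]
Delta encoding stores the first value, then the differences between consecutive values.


First value: 3
Deltas:
  8 - 3 = 5
  16 - 8 = 8
  18 - 16 = 2
  26 - 18 = 8
  48 - 26 = 22
  84 - 48 = 36
  86 - 84 = 2


Delta encoded: [3, 5, 8, 2, 8, 22, 36, 2]


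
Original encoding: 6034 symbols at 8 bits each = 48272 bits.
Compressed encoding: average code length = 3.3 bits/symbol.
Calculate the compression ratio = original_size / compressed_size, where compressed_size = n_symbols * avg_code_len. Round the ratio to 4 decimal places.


original_size = n_symbols * orig_bits = 6034 * 8 = 48272 bits
compressed_size = n_symbols * avg_code_len = 6034 * 3.3 = 19912.2 bits
ratio = original_size / compressed_size = 48272 / 19912.2 = 2.4242

Compression ratio = 2.4242


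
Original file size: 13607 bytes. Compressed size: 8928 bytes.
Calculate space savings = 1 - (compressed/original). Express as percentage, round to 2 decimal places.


ratio = compressed/original = 8928/13607 = 0.656133
savings = 1 - ratio = 1 - 0.656133 = 0.343867
as a percentage: 0.343867 * 100 = 34.39%

Space savings = 1 - 8928/13607 = 34.39%


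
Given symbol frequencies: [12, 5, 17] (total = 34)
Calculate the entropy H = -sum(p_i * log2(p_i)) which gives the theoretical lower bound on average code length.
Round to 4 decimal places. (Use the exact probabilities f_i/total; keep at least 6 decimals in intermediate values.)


Per-symbol terms -p_i * log2(p_i) with p_i = f_i/34:
  p = 12/34 = 0.352941: log2(p) = -1.502500, -p*log2(p) = 0.530294
  p = 5/34 = 0.147059: log2(p) = -2.765535, -p*log2(p) = 0.406696
  p = 17/34 = 0.500000: log2(p) = -1.000000, -p*log2(p) = 0.500000
H = 0.530294 + 0.406696 + 0.500000 = 1.436990

H = 1.437 bits/symbol


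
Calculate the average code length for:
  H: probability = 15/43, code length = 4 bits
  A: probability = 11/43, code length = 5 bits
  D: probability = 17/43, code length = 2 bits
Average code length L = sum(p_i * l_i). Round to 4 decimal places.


Weighted contributions p_i * l_i:
  H: (15/43) * 4 = 60/43
  A: (11/43) * 5 = 55/43
  D: (17/43) * 2 = 34/43
Sum = (60 + 55 + 34)/43 = 149/43

L = 149/43 = 3.4651 bits/symbol


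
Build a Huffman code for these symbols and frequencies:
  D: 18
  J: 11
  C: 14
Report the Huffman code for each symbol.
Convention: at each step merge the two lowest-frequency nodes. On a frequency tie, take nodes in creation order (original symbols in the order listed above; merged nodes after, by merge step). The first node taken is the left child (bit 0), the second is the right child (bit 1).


Huffman tree construction:
Step 1: Merge J(11) + C(14) = 25
Step 2: Merge D(18) + (J+C)(25) = 43
Read each symbol's code off the tree from the root (left child = 0, right child = 1).

Codes:
  D: 0 (length 1)
  J: 10 (length 2)
  C: 11 (length 2)
Average code length: 68/43 = 1.5814 bits/symbol


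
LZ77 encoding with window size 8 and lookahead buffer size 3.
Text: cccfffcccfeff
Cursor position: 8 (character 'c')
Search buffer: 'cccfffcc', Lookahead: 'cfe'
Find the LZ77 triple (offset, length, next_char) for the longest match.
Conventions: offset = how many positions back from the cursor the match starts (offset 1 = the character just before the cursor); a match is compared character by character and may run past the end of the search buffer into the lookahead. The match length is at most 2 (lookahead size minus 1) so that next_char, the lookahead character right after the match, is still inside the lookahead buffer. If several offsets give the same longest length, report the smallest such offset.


Try each offset into the search buffer:
  offset=1 (pos 7, char 'c'): match length 1
  offset=2 (pos 6, char 'c'): match length 1
  offset=3 (pos 5, char 'f'): match length 0
  offset=4 (pos 4, char 'f'): match length 0
  offset=5 (pos 3, char 'f'): match length 0
  offset=6 (pos 2, char 'c'): match length 2
  offset=7 (pos 1, char 'c'): match length 1
  offset=8 (pos 0, char 'c'): match length 1
Longest match has length 2 at offset 6.
next_char = character at position 8 + 2 = 10 -> 'e'

Best match: offset=6, length=2 (matching 'cf' starting at position 2)
LZ77 triple: (6, 2, 'e')


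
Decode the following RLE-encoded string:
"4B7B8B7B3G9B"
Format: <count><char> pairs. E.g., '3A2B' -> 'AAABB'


Expanding each <count><char> pair:
  4B -> 'BBBB'
  7B -> 'BBBBBBB'
  8B -> 'BBBBBBBB'
  7B -> 'BBBBBBB'
  3G -> 'GGG'
  9B -> 'BBBBBBBBB'

Decoded = BBBBBBBBBBBBBBBBBBBBBBBBBBGGGBBBBBBBBB


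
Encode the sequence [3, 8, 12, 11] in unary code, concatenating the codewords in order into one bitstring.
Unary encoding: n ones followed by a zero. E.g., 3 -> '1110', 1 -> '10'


Encode each number as n ones followed by a terminating 0:
  3 -> 1110 (4 bits)
  8 -> 111111110 (9 bits)
  12 -> 1111111111110 (13 bits)
  11 -> 111111111110 (12 bits)
Total length = 4 + 9 + 13 + 12 = 38 bits.

Unary([3, 8, 12, 11]) = 11101111111101111111111110111111111110 (38 bits)


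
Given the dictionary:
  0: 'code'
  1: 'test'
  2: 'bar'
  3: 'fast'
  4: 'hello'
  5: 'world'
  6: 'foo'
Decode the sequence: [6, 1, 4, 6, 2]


Look up each index in the dictionary:
  6 -> 'foo'
  1 -> 'test'
  4 -> 'hello'
  6 -> 'foo'
  2 -> 'bar'

Decoded: "foo test hello foo bar"


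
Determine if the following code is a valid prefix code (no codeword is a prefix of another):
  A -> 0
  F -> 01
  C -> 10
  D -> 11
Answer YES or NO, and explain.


Checking each pair (does one codeword prefix another?):
  A='0' vs F='01': prefix -- VIOLATION

NO -- this is NOT a valid prefix code. A (0) is a prefix of F (01).


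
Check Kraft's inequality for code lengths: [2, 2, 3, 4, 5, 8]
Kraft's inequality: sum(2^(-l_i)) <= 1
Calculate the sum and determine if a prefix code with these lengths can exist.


Sum = 2^(-2) + 2^(-2) + 2^(-3) + 2^(-4) + 2^(-5) + 2^(-8)
    = 0.25 + 0.25 + 0.125 + 0.0625 + 0.03125 + 0.00390625
    = 185/256 = 0.72265625
Since 0.72265625 <= 1, Kraft's inequality IS satisfied.
A prefix code with these lengths CAN exist.

Kraft sum = 0.72265625. Satisfied.


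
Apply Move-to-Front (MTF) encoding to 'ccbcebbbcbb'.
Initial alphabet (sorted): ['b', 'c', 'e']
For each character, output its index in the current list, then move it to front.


MTF encoding:
'c': index 1 in ['b', 'c', 'e'] -> ['c', 'b', 'e']
'c': index 0 in ['c', 'b', 'e'] -> ['c', 'b', 'e']
'b': index 1 in ['c', 'b', 'e'] -> ['b', 'c', 'e']
'c': index 1 in ['b', 'c', 'e'] -> ['c', 'b', 'e']
'e': index 2 in ['c', 'b', 'e'] -> ['e', 'c', 'b']
'b': index 2 in ['e', 'c', 'b'] -> ['b', 'e', 'c']
'b': index 0 in ['b', 'e', 'c'] -> ['b', 'e', 'c']
'b': index 0 in ['b', 'e', 'c'] -> ['b', 'e', 'c']
'c': index 2 in ['b', 'e', 'c'] -> ['c', 'b', 'e']
'b': index 1 in ['c', 'b', 'e'] -> ['b', 'c', 'e']
'b': index 0 in ['b', 'c', 'e'] -> ['b', 'c', 'e']


Output: [1, 0, 1, 1, 2, 2, 0, 0, 2, 1, 0]


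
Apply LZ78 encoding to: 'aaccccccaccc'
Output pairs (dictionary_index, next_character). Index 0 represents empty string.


LZ78 encoding steps:
Dictionary: {0: ''}
Step 1: w='' (idx 0), next='a' -> output (0, 'a'), add 'a' as idx 1
Step 2: w='a' (idx 1), next='c' -> output (1, 'c'), add 'ac' as idx 2
Step 3: w='' (idx 0), next='c' -> output (0, 'c'), add 'c' as idx 3
Step 4: w='c' (idx 3), next='c' -> output (3, 'c'), add 'cc' as idx 4
Step 5: w='cc' (idx 4), next='a' -> output (4, 'a'), add 'cca' as idx 5
Step 6: w='cc' (idx 4), next='c' -> output (4, 'c'), add 'ccc' as idx 6


Encoded: [(0, 'a'), (1, 'c'), (0, 'c'), (3, 'c'), (4, 'a'), (4, 'c')]


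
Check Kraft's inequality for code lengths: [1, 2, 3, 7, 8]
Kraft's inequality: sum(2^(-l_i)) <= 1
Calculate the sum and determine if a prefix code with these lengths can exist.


Sum = 2^(-1) + 2^(-2) + 2^(-3) + 2^(-7) + 2^(-8)
    = 0.5 + 0.25 + 0.125 + 0.0078125 + 0.00390625
    = 227/256 = 0.88671875
Since 0.88671875 <= 1, Kraft's inequality IS satisfied.
A prefix code with these lengths CAN exist.

Kraft sum = 0.88671875. Satisfied.


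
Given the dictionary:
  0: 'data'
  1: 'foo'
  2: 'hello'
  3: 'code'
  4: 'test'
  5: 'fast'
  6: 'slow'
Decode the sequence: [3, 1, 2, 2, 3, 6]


Look up each index in the dictionary:
  3 -> 'code'
  1 -> 'foo'
  2 -> 'hello'
  2 -> 'hello'
  3 -> 'code'
  6 -> 'slow'

Decoded: "code foo hello hello code slow"
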